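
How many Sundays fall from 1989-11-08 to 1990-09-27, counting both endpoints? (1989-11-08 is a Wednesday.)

46

1989-11-08 is a Wednesday; the first Sunday on or after it is 1989-11-12 (4 days later).
From 1989-11-12 to 1990-09-27: 18 + 31 + 31 + 28 + 31 + 30 + 31 + 30 + 31 + 31 + 27 = 319 days (rest of November, December, January, February, March, April, May, June, July, August, September).
319 ÷ 7 = 45 full weeks with remainder 4, so 45 more Sundays after the first → 46.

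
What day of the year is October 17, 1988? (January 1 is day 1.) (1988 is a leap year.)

Days in months before October: 31 + 29 + 31 + 30 + 31 + 30 + 31 + 31 + 30 = 274.
Plus 17 days into October → day 291.

291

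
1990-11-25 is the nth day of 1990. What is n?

Days in months before November: 31 + 28 + 31 + 30 + 31 + 30 + 31 + 31 + 30 + 31 = 304.
Plus 25 days into November → day 329.

329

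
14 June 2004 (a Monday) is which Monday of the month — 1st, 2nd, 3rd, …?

2nd

Day 14 falls in week ⌈14/7⌉ of the month.
Days 1–7 hold the 1st Monday, 8–14 the 2nd, 15–21 the 3rd, 22–28 the 4th, 29–31 the 5th.
14 is in the range for the 2nd.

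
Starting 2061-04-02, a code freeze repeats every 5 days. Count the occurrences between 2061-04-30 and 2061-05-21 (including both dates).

Occurrences land 5·i days after 2061-04-02 for i = 0, 1, 2, …
2061-04-30 is 28 days after the start; 28 ÷ 5 = 5 remainder 3; since the remainder is 3, round up to i = 6. First occurrence in the window: #7 on 2061-05-02 (6×5 = 30 days in).
2061-05-21 is 49 days after the start; 49 ÷ 5 = 9 remainder 4. Last occurrence in the window: #10 on 2061-05-17.
Occurrences #7 through #10: 4 in total.

4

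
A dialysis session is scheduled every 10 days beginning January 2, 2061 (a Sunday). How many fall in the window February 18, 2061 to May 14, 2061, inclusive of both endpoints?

Occurrences land 10·i days after January 2, 2061 for i = 0, 1, 2, …
February 18, 2061 is 47 days after the start; 47 ÷ 10 = 4 remainder 7; since the remainder is 7, round up to i = 5. First occurrence in the window: #6 on February 21, 2061 (5×10 = 50 days in).
May 14, 2061 is 132 days after the start; 132 ÷ 10 = 13 remainder 2. Last occurrence in the window: #14 on May 12, 2061.
Occurrences #6 through #14: 9 in total.

9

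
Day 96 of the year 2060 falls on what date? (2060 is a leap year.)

April 5, 2060

January has 31 days (96 − 31 = 65 remain).
February has 29 days (65 − 29 = 36 remain).
March has 31 days (36 − 31 = 5 remain).
5 into April → April 5.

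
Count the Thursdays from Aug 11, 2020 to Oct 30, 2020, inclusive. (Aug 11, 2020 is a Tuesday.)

Aug 11, 2020 is a Tuesday; the first Thursday on or after it is Aug 13, 2020 (2 days later).
From Aug 13, 2020 to Oct 30, 2020: 18 + 30 + 30 = 78 days (rest of Aug, Sep, Oct).
78 ÷ 7 = 11 full weeks with remainder 1, so 11 more Thursdays after the first → 12.

12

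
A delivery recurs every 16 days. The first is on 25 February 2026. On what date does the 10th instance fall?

The 10th occurrence is 9 intervals after the first: 9 × 16 = 144 days after 25 February 2026.
February has 28 days — 3 days to the end of February leaves 141.
March has 31 days (110 left).
April has 30 days (80 left).
May has 31 days (49 left).
June has 30 days (19 left).
19 days into July → 19 July 2026.

19 July 2026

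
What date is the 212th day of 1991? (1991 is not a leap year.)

January has 31 days (212 − 31 = 181 remain).
February has 28 days (181 − 28 = 153 remain).
March has 31 days (153 − 31 = 122 remain).
April has 30 days (122 − 30 = 92 remain).
May has 31 days (92 − 31 = 61 remain).
June has 30 days (61 − 30 = 31 remain).
31 into July → July 31.

1991-07-31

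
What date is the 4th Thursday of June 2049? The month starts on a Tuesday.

June 2049 begins on a Tuesday, so the first Thursday is June 3 (2 days later).
The 4th Thursday is 3 weeks later: 3 + 21 = 24.

24 June 2049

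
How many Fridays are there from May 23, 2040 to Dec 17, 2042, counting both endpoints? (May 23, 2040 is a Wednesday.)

134

May 23, 2040 is a Wednesday; the first Friday on or after it is May 25, 2040 (2 days later).
From May 25, 2040 to Dec 17, 2042: 220 + 365 + 351 = 936 days (rest of 2040, 2041, to Dec 17, 2042 in 2042).
936 ÷ 7 = 133 full weeks with remainder 5, so 133 more Fridays after the first → 134.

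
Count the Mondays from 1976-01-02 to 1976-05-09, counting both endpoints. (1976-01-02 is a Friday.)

1976-01-02 is a Friday; the first Monday on or after it is 1976-01-05 (3 days later).
From 1976-01-05 to 1976-05-09: 26 + 29 + 31 + 30 + 9 = 125 days (rest of January, February, March, April, May).
125 ÷ 7 = 17 full weeks with remainder 6, so 17 more Mondays after the first → 18.

18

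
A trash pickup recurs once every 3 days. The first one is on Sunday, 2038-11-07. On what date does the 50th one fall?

The 50th occurrence is 49 intervals after the first: 49 × 3 = 147 days after 2038-11-07.
November has 30 days — 23 days to the end of November leaves 124.
December has 31 days (93 left).
January has 31 days (62 left).
February has 28 days (34 left).
March has 31 days (3 left).
3 days into April → 2039-04-03.

2039-04-03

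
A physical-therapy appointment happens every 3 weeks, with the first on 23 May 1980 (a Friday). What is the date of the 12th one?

9 January 1981

The 12th occurrence is 11 intervals after the first: 11 × 21 = 231 days after 23 May 1980.
May has 31 days — 8 days to the end of May leaves 223.
June has 30 days (193 left).
July has 31 days (162 left).
August has 31 days (131 left).
September has 30 days (101 left).
October has 31 days (70 left).
November has 30 days (40 left).
December has 31 days (9 left).
9 days into January → 9 January 1981.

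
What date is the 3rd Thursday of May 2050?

The first Thursday of May 2050 is May 5.
The 3rd Thursday is 2 weeks later: 5 + 14 = 19.

May 19, 2050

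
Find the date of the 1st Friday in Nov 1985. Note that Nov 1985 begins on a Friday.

Nov 1, 1985

Nov 1985 begins on a Friday, so the first Friday is Nov 1.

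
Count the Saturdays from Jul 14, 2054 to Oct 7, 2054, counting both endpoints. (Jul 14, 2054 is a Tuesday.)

12

Jul 14, 2054 is a Tuesday; the first Saturday on or after it is Jul 18, 2054 (4 days later).
From Jul 18, 2054 to Oct 7, 2054: 13 + 31 + 30 + 7 = 81 days (rest of Jul, Aug, Sep, Oct).
81 ÷ 7 = 11 full weeks with remainder 4, so 11 more Saturdays after the first → 12.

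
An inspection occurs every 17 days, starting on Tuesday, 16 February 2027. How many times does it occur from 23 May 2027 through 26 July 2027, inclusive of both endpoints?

Occurrences land 17·i days after 16 February 2027 for i = 0, 1, 2, …
23 May 2027 is 96 days after the start; 96 ÷ 17 = 5 remainder 11; since the remainder is 11, round up to i = 6. First occurrence in the window: #7 on 29 May 2027 (6×17 = 102 days in).
26 July 2027 is 160 days after the start; 160 ÷ 17 = 9 remainder 7. Last occurrence in the window: #10 on 19 July 2027.
Occurrences #7 through #10: 4 in total.

4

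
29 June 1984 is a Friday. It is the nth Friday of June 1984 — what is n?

Day 29 falls in week ⌈29/7⌉ of the month.
Days 1–7 hold the 1st Friday, 8–14 the 2nd, 15–21 the 3rd, 22–28 the 4th, 29–31 the 5th.
29 is in the range for the 5th.

5th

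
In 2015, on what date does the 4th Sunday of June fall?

2015-06-28

June 2015 begins on a Monday, so the first Sunday is June 7 (6 days later).
The 4th Sunday is 3 weeks later: 7 + 21 = 28.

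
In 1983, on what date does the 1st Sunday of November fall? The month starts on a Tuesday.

6 November 1983

November 1983 begins on a Tuesday, so the first Sunday is November 6 (5 days later).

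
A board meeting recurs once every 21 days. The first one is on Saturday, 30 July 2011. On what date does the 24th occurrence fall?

The 24th occurrence is 23 intervals after the first: 23 × 21 = 483 days after 30 July 2011.
July has 31 days — 1 day to the end of July leaves 482.
From end of July to end of 2011 is 153 days (329 left).
January has 31 days (298 left).
February has 29 days (269 left).
March has 31 days (238 left).
April has 30 days (208 left).
May has 31 days (177 left).
June has 30 days (147 left).
July has 31 days (116 left).
August has 31 days (85 left).
September has 30 days (55 left).
October has 31 days (24 left).
24 days into November → 24 November 2012.

24 November 2012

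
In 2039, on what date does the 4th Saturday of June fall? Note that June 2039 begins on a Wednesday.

June 25, 2039

June 2039 begins on a Wednesday, so the first Saturday is June 4 (3 days later).
The 4th Saturday is 3 weeks later: 4 + 21 = 25.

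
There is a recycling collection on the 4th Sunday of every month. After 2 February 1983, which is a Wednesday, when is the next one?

27 February 1983

February 1983 starts on a Tuesday; its first Sunday is the 6th, so the 4th Sunday is the 27th — 27 February 1983.
27 February 1983 is after 2 February 1983, so that is the next one.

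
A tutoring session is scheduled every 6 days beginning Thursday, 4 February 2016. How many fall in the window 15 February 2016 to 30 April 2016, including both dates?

13

Occurrences land 6·i days after 4 February 2016 for i = 0, 1, 2, …
15 February 2016 is 11 days after the start; 11 ÷ 6 = 1 remainder 5; since the remainder is 5, round up to i = 2. First occurrence in the window: #3 on 16 February 2016 (2×6 = 12 days in).
30 April 2016 is 86 days after the start; 86 ÷ 6 = 14 remainder 2. Last occurrence in the window: #15 on 28 April 2016.
Occurrences #3 through #15: 13 in total.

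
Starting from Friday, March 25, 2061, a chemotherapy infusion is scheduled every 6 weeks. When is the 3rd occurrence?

June 17, 2061

The 3rd occurrence is 2 intervals after the first: 2 × 42 = 84 days after March 25, 2061.
March has 31 days — 6 days to the end of March leaves 78.
April has 30 days (48 left).
May has 31 days (17 left).
17 days into June → June 17, 2061.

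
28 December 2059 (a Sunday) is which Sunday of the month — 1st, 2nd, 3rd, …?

4th

Day 28 falls in week ⌈28/7⌉ of the month.
Days 1–7 hold the 1st Sunday, 8–14 the 2nd, 15–21 the 3rd, 22–28 the 4th, 29–31 the 5th.
28 is in the range for the 4th.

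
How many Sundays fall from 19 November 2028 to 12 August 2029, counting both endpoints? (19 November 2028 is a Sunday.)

19 November 2028 is a Sunday; the first Sunday on or after it is 19 November 2028.
From 19 November 2028 to 12 August 2029: 11 + 31 + 31 + 28 + 31 + 30 + 31 + 30 + 31 + 12 = 266 days (rest of November, December, January, February, March, April, May, June, July, August).
266 ÷ 7 = 38 full weeks with remainder 0, so 38 more Sundays after the first → 39.

39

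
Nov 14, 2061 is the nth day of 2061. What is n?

318

Days in months before Nov: 31 + 28 + 31 + 30 + 31 + 30 + 31 + 31 + 30 + 31 = 304.
Plus 14 days into Nov → day 318.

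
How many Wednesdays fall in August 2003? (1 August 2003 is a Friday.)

1 August 2003 is a Friday; the first Wednesday on or after it is 6 August 2003 (5 days later).
From 6 August 2003 to 31 August 2003 is 31 − 6 = 25 days.
25 ÷ 7 = 3 full weeks with remainder 4, so 3 more Wednesdays after the first → 4.

4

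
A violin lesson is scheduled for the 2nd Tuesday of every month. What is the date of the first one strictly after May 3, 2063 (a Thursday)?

May 8, 2063

May 2063 starts on a Tuesday; its first Tuesday is the 1st, so the 2nd Tuesday is the 8th — May 8, 2063.
May 8, 2063 is after May 3, 2063, so that is the next one.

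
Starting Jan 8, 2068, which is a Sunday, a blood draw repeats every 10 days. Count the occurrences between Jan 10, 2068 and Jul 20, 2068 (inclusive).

19

Occurrences land 10·i days after Jan 8, 2068 for i = 0, 1, 2, …
Jan 10, 2068 is 2 days after the start; 2 ÷ 10 = 0 remainder 2; since the remainder is 2, round up to i = 1. First occurrence in the window: #2 on Jan 18, 2068 (1×10 = 10 days in).
Jul 20, 2068 is 194 days after the start; 194 ÷ 10 = 19 remainder 4. Last occurrence in the window: #20 on Jul 16, 2068.
Occurrences #2 through #20: 19 in total.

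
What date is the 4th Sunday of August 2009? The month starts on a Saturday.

August 2009 begins on a Saturday, so the first Sunday is August 2 (1 day later).
The 4th Sunday is 3 weeks later: 2 + 21 = 23.

2009-08-23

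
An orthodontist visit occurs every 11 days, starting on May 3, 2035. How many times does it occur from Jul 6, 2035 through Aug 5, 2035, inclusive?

Occurrences land 11·i days after May 3, 2035 for i = 0, 1, 2, …
Jul 6, 2035 is 64 days after the start; 64 ÷ 11 = 5 remainder 9; since the remainder is 9, round up to i = 6. First occurrence in the window: #7 on Jul 8, 2035 (6×11 = 66 days in).
Aug 5, 2035 is 94 days after the start; 94 ÷ 11 = 8 remainder 6. Last occurrence in the window: #9 on Jul 30, 2035.
Occurrences #7 through #9: 3 in total.

3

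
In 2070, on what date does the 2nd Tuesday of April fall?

The first Tuesday of April 2070 is April 1.
The 2nd Tuesday is 1 weeks later: 1 + 7 = 8.

2070-04-08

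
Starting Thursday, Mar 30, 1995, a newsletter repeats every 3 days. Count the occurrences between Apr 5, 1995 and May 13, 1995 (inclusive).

13

Occurrences land 3·i days after Mar 30, 1995 for i = 0, 1, 2, …
Apr 5, 1995 is 6 days after the start; 6 ÷ 3 = 2 remainder 0. First occurrence in the window: #3 on Apr 5, 1995 (2×3 = 6 days in).
May 13, 1995 is 44 days after the start; 44 ÷ 3 = 14 remainder 2. Last occurrence in the window: #15 on May 11, 1995.
Occurrences #3 through #15: 13 in total.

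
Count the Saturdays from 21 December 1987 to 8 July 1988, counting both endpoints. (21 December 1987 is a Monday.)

21 December 1987 is a Monday; the first Saturday on or after it is 26 December 1987 (5 days later).
From 26 December 1987 to 8 July 1988: 5 + 31 + 29 + 31 + 30 + 31 + 30 + 8 = 195 days (rest of December, January, February, March, April, May, June, July).
195 ÷ 7 = 27 full weeks with remainder 6, so 27 more Saturdays after the first → 28.

28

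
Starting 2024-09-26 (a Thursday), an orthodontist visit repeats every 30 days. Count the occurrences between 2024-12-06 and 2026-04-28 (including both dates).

17

Occurrences land 30·i days after 2024-09-26 for i = 0, 1, 2, …
2024-12-06 is 71 days after the start; 71 ÷ 30 = 2 remainder 11; since the remainder is 11, round up to i = 3. First occurrence in the window: #4 on 2024-12-25 (3×30 = 90 days in).
2026-04-28 is 579 days after the start; 579 ÷ 30 = 19 remainder 9. Last occurrence in the window: #20 on 2026-04-19.
Occurrences #4 through #20: 17 in total.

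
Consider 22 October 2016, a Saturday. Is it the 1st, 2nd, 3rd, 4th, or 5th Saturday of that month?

4th

Day 22 falls in week ⌈22/7⌉ of the month.
Days 1–7 hold the 1st Saturday, 8–14 the 2nd, 15–21 the 3rd, 22–28 the 4th, 29–31 the 5th.
22 is in the range for the 4th.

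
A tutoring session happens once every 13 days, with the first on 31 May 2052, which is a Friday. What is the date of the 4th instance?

9 July 2052

The 4th occurrence is 3 intervals after the first: 3 × 13 = 39 days after 31 May 2052.
May has 31 days — 0 days to the end of May leaves 39.
June has 30 days (9 left).
9 days into July → 9 July 2052.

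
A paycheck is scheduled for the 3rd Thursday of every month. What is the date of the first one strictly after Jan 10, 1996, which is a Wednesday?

Jan 18, 1996

Jan 1996 starts on a Monday; its first Thursday is the 4th, so the 3rd Thursday is the 18th — Jan 18, 1996.
Jan 18, 1996 is after Jan 10, 1996, so that is the next one.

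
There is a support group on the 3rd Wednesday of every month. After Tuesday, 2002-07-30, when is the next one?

2002-08-21

July 2002 starts on a Monday; its first Wednesday is the 3rd, so the 3rd Wednesday is the 17th — 2002-07-17.
That is not after 2002-07-30, so look at August 2002.
August 2002 starts on a Thursday; its first Wednesday is the 7th, so the 3rd Wednesday is the 21st — 2002-08-21.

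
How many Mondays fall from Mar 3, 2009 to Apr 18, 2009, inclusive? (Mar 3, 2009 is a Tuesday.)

Mar 3, 2009 is a Tuesday; the first Monday on or after it is Mar 9, 2009 (6 days later).
From Mar 9, 2009 to Apr 18, 2009: 22 + 18 = 40 days (rest of Mar, Apr).
40 ÷ 7 = 5 full weeks with remainder 5, so 5 more Mondays after the first → 6.

6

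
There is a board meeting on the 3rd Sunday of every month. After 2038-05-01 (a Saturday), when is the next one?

2038-05-16

May 2038 starts on a Saturday; its first Sunday is the 2nd, so the 3rd Sunday is the 16th — 2038-05-16.
2038-05-16 is after 2038-05-01, so that is the next one.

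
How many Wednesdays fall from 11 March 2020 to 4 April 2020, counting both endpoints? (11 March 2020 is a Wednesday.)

11 March 2020 is a Wednesday; the first Wednesday on or after it is 11 March 2020.
From 11 March 2020 to 4 April 2020: 20 + 4 = 24 days (rest of March, April).
24 ÷ 7 = 3 full weeks with remainder 3, so 3 more Wednesdays after the first → 4.

4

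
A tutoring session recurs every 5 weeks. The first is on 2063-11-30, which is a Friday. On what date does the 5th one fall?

2064-04-18

The 5th occurrence is 4 intervals after the first: 4 × 35 = 140 days after 2063-11-30.
November has 30 days — 0 days to the end of November leaves 140.
December has 31 days (109 left).
January has 31 days (78 left).
February has 29 days (49 left).
March has 31 days (18 left).
18 days into April → 2064-04-18.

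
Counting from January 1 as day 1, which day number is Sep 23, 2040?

Days in months before Sep: 31 + 29 + 31 + 30 + 31 + 30 + 31 + 31 = 244.
Plus 23 days into Sep → day 267.

267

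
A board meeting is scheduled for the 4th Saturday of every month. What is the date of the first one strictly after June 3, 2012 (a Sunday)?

June 23, 2012

June 2012 starts on a Friday; its first Saturday is the 2nd, so the 4th Saturday is the 23rd — June 23, 2012.
June 23, 2012 is after June 3, 2012, so that is the next one.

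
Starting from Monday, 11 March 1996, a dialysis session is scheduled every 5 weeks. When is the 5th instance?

29 July 1996

The 5th occurrence is 4 intervals after the first: 4 × 35 = 140 days after 11 March 1996.
March has 31 days — 20 days to the end of March leaves 120.
April has 30 days (90 left).
May has 31 days (59 left).
June has 30 days (29 left).
29 days into July → 29 July 1996.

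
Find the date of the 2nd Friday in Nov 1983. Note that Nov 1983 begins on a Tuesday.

Nov 1983 begins on a Tuesday, so the first Friday is Nov 4 (3 days later).
The 2nd Friday is 1 weeks later: 4 + 7 = 11.

Nov 11, 1983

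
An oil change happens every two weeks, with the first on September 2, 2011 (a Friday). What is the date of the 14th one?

March 2, 2012

The 14th occurrence is 13 intervals after the first: 13 × 14 = 182 days after September 2, 2011.
September has 30 days — 28 days to the end of September leaves 154.
October has 31 days (123 left).
November has 30 days (93 left).
December has 31 days (62 left).
January has 31 days (31 left).
February has 29 days (2 left).
2 days into March → March 2, 2012.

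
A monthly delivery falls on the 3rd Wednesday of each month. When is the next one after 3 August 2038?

August 2038 starts on a Sunday; its first Wednesday is the 4th, so the 3rd Wednesday is the 18th — 18 August 2038.
18 August 2038 is after 3 August 2038, so that is the next one.

18 August 2038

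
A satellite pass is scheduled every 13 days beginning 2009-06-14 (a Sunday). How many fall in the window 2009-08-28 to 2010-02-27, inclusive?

Occurrences land 13·i days after 2009-06-14 for i = 0, 1, 2, …
2009-08-28 is 75 days after the start; 75 ÷ 13 = 5 remainder 10; since the remainder is 10, round up to i = 6. First occurrence in the window: #7 on 2009-08-31 (6×13 = 78 days in).
2010-02-27 is 258 days after the start; 258 ÷ 13 = 19 remainder 11. Last occurrence in the window: #20 on 2010-02-16.
Occurrences #7 through #20: 14 in total.

14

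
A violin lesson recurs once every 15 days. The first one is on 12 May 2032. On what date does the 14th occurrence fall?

23 November 2032

The 14th occurrence is 13 intervals after the first: 13 × 15 = 195 days after 12 May 2032.
May has 31 days — 19 days to the end of May leaves 176.
June has 30 days (146 left).
July has 31 days (115 left).
August has 31 days (84 left).
September has 30 days (54 left).
October has 31 days (23 left).
23 days into November → 23 November 2032.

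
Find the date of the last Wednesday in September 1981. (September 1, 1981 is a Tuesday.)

30 September 1981

September 1981 begins on a Tuesday, so the first Wednesday is September 2 (1 day later).
September 1981 has 30 days. Adding weeks: 2, 9, 16, 23, 30 — the last one ≤ 30 is the 30th.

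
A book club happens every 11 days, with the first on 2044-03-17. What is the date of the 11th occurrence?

2044-07-05

The 11th occurrence is 10 intervals after the first: 10 × 11 = 110 days after 2044-03-17.
March has 31 days — 14 days to the end of March leaves 96.
April has 30 days (66 left).
May has 31 days (35 left).
June has 30 days (5 left).
5 days into July → 2044-07-05.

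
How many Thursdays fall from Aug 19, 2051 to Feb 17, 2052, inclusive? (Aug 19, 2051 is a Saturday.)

Aug 19, 2051 is a Saturday; the first Thursday on or after it is Aug 24, 2051 (5 days later).
From Aug 24, 2051 to Feb 17, 2052: 7 + 30 + 31 + 30 + 31 + 31 + 17 = 177 days (rest of Aug, Sep, Oct, Nov, Dec, Jan, Feb).
177 ÷ 7 = 25 full weeks with remainder 2, so 25 more Thursdays after the first → 26.

26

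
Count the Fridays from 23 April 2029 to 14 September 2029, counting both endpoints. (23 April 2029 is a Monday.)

23 April 2029 is a Monday; the first Friday on or after it is 27 April 2029 (4 days later).
From 27 April 2029 to 14 September 2029: 3 + 31 + 30 + 31 + 31 + 14 = 140 days (rest of April, May, June, July, August, September).
140 ÷ 7 = 20 full weeks with remainder 0, so 20 more Fridays after the first → 21.

21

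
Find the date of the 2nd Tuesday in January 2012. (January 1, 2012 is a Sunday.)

January 2012 begins on a Sunday, so the first Tuesday is January 3 (2 days later).
The 2nd Tuesday is 1 weeks later: 3 + 7 = 10.

10 January 2012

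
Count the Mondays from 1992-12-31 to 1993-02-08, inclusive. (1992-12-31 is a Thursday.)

6

1992-12-31 is a Thursday; the first Monday on or after it is 1993-01-04 (4 days later).
From 1993-01-04 to 1993-02-08: 27 + 8 = 35 days (rest of January, February).
35 ÷ 7 = 5 full weeks with remainder 0, so 5 more Mondays after the first → 6.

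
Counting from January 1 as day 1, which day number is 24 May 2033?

144

Days in months before May: 31 + 28 + 31 + 30 = 120.
Plus 24 days into May → day 144.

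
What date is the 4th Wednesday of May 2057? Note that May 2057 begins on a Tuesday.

May 2057 begins on a Tuesday, so the first Wednesday is May 2 (1 day later).
The 4th Wednesday is 3 weeks later: 2 + 21 = 23.

May 23, 2057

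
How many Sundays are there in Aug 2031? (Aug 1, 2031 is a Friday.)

5

Aug 1, 2031 is a Friday; the first Sunday on or after it is Aug 3, 2031 (2 days later).
From Aug 3, 2031 to Aug 31, 2031 is 31 − 3 = 28 days.
28 ÷ 7 = 4 full weeks with remainder 0, so 4 more Sundays after the first → 5.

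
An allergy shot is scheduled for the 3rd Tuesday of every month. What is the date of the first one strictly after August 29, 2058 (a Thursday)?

September 17, 2058

August 2058 starts on a Thursday; its first Tuesday is the 6th, so the 3rd Tuesday is the 20th — August 20, 2058.
That is not after August 29, 2058, so look at September 2058.
September 2058 starts on a Sunday; its first Tuesday is the 3rd, so the 3rd Tuesday is the 17th — September 17, 2058.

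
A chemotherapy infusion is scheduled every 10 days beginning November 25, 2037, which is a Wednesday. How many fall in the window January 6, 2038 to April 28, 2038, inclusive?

11

Occurrences land 10·i days after November 25, 2037 for i = 0, 1, 2, …
January 6, 2038 is 42 days after the start; 42 ÷ 10 = 4 remainder 2; since the remainder is 2, round up to i = 5. First occurrence in the window: #6 on January 14, 2038 (5×10 = 50 days in).
April 28, 2038 is 154 days after the start; 154 ÷ 10 = 15 remainder 4. Last occurrence in the window: #16 on April 24, 2038.
Occurrences #6 through #16: 11 in total.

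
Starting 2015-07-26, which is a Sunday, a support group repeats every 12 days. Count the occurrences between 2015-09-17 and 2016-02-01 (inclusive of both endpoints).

Occurrences land 12·i days after 2015-07-26 for i = 0, 1, 2, …
2015-09-17 is 53 days after the start; 53 ÷ 12 = 4 remainder 5; since the remainder is 5, round up to i = 5. First occurrence in the window: #6 on 2015-09-24 (5×12 = 60 days in).
2016-02-01 is 190 days after the start; 190 ÷ 12 = 15 remainder 10. Last occurrence in the window: #16 on 2016-01-22.
Occurrences #6 through #16: 11 in total.

11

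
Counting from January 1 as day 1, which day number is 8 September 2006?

251

Days in months before September: 31 + 28 + 31 + 30 + 31 + 30 + 31 + 31 = 243.
Plus 8 days into September → day 251.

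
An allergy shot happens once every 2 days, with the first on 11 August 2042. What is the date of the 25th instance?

28 September 2042

The 25th occurrence is 24 intervals after the first: 24 × 2 = 48 days after 11 August 2042.
August has 31 days — 20 days to the end of August leaves 28.
28 days into September → 28 September 2042.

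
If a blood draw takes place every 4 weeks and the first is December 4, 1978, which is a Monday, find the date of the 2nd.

The 2nd occurrence is 1 interval after the first: 1 × 28 = 28 days after December 4, 1978.
December has 31 days — 27 days to the end of December leaves 1.
1 day into January → January 1, 1979.

January 1, 1979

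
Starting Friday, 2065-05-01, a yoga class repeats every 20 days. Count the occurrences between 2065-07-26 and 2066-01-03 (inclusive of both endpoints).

Occurrences land 20·i days after 2065-05-01 for i = 0, 1, 2, …
2065-07-26 is 86 days after the start; 86 ÷ 20 = 4 remainder 6; since the remainder is 6, round up to i = 5. First occurrence in the window: #6 on 2065-08-09 (5×20 = 100 days in).
2066-01-03 is 247 days after the start; 247 ÷ 20 = 12 remainder 7. Last occurrence in the window: #13 on 2065-12-27.
Occurrences #6 through #13: 8 in total.

8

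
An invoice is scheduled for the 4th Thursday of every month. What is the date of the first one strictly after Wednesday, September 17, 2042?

September 25, 2042

September 2042 starts on a Monday; its first Thursday is the 4th, so the 4th Thursday is the 25th — September 25, 2042.
September 25, 2042 is after September 17, 2042, so that is the next one.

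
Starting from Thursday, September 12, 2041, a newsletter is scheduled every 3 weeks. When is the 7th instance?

The 7th occurrence is 6 intervals after the first: 6 × 21 = 126 days after September 12, 2041.
September has 30 days — 18 days to the end of September leaves 108.
October has 31 days (77 left).
November has 30 days (47 left).
December has 31 days (16 left).
16 days into January → January 16, 2042.

January 16, 2042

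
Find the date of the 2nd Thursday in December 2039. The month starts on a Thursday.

December 2039 begins on a Thursday, so the first Thursday is December 1.
The 2nd Thursday is 1 weeks later: 1 + 7 = 8.

2039-12-08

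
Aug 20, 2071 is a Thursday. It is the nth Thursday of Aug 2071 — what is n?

Day 20 falls in week ⌈20/7⌉ of the month.
Days 1–7 hold the 1st Thursday, 8–14 the 2nd, 15–21 the 3rd, 22–28 the 4th, 29–31 the 5th.
20 is in the range for the 3rd.

3rd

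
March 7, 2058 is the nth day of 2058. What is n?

66

Days in months before March: 31 + 28 = 59.
Plus 7 days into March → day 66.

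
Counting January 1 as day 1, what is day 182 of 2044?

January has 31 days (182 − 31 = 151 remain).
February has 29 days (151 − 29 = 122 remain).
March has 31 days (122 − 31 = 91 remain).
April has 30 days (91 − 30 = 61 remain).
May has 31 days (61 − 31 = 30 remain).
30 into June → June 30.

2044-06-30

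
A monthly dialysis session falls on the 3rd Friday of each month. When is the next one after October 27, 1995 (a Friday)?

November 17, 1995

October 1995 starts on a Sunday; its first Friday is the 6th, so the 3rd Friday is the 20th — October 20, 1995.
That is not after October 27, 1995, so look at November 1995.
November 1995 starts on a Wednesday; its first Friday is the 3rd, so the 3rd Friday is the 17th — November 17, 1995.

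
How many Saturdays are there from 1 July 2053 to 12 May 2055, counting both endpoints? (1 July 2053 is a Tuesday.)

97

1 July 2053 is a Tuesday; the first Saturday on or after it is 5 July 2053 (4 days later).
From 5 July 2053 to 12 May 2055: 179 + 365 + 132 = 676 days (rest of 2053, 2054, to 12 May 2055 in 2055).
676 ÷ 7 = 96 full weeks with remainder 4, so 96 more Saturdays after the first → 97.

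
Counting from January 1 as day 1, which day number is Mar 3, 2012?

63

Days in months before Mar: 31 + 29 = 60.
Plus 3 days into Mar → day 63.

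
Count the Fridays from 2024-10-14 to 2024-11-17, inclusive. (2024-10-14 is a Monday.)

5

2024-10-14 is a Monday; the first Friday on or after it is 2024-10-18 (4 days later).
From 2024-10-18 to 2024-11-17: 13 + 17 = 30 days (rest of October, November).
30 ÷ 7 = 4 full weeks with remainder 2, so 4 more Fridays after the first → 5.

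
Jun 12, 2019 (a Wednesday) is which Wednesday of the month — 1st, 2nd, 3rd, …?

Day 12 falls in week ⌈12/7⌉ of the month.
Days 1–7 hold the 1st Wednesday, 8–14 the 2nd, 15–21 the 3rd, 22–28 the 4th, 29–31 the 5th.
12 is in the range for the 2nd.

2nd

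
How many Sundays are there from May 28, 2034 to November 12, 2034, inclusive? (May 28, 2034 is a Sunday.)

25

May 28, 2034 is a Sunday; the first Sunday on or after it is May 28, 2034.
From May 28, 2034 to November 12, 2034: 3 + 30 + 31 + 31 + 30 + 31 + 12 = 168 days (rest of May, June, July, August, September, October, November).
168 ÷ 7 = 24 full weeks with remainder 0, so 24 more Sundays after the first → 25.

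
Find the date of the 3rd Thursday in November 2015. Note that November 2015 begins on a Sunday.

November 19, 2015

November 2015 begins on a Sunday, so the first Thursday is November 5 (4 days later).
The 3rd Thursday is 2 weeks later: 5 + 14 = 19.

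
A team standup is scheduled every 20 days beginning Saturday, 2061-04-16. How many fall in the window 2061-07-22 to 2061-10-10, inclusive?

Occurrences land 20·i days after 2061-04-16 for i = 0, 1, 2, …
2061-07-22 is 97 days after the start; 97 ÷ 20 = 4 remainder 17; since the remainder is 17, round up to i = 5. First occurrence in the window: #6 on 2061-07-25 (5×20 = 100 days in).
2061-10-10 is 177 days after the start; 177 ÷ 20 = 8 remainder 17. Last occurrence in the window: #9 on 2061-09-23.
Occurrences #6 through #9: 4 in total.

4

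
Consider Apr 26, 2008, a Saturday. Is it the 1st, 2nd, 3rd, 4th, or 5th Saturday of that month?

4th

Day 26 falls in week ⌈26/7⌉ of the month.
Days 1–7 hold the 1st Saturday, 8–14 the 2nd, 15–21 the 3rd, 22–28 the 4th, 29–31 the 5th.
26 is in the range for the 4th.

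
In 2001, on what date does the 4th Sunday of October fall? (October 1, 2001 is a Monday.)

October 2001 begins on a Monday, so the first Sunday is October 7 (6 days later).
The 4th Sunday is 3 weeks later: 7 + 21 = 28.

2001-10-28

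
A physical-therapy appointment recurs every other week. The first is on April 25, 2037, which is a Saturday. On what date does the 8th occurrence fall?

The 8th occurrence is 7 intervals after the first: 7 × 14 = 98 days after April 25, 2037.
April has 30 days — 5 days to the end of April leaves 93.
May has 31 days (62 left).
June has 30 days (32 left).
July has 31 days (1 left).
1 day into August → August 1, 2037.

August 1, 2037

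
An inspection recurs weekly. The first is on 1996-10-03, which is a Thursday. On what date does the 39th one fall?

1997-06-26

The 39th occurrence is 38 intervals after the first: 38 × 7 = 266 days after 1996-10-03.
October has 31 days — 28 days to the end of October leaves 238.
November has 30 days (208 left).
December has 31 days (177 left).
January has 31 days (146 left).
February has 28 days (118 left).
March has 31 days (87 left).
April has 30 days (57 left).
May has 31 days (26 left).
26 days into June → 1997-06-26.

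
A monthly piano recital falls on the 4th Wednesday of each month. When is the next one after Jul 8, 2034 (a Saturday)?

Jul 2034 starts on a Saturday; its first Wednesday is the 5th, so the 4th Wednesday is the 26th — Jul 26, 2034.
Jul 26, 2034 is after Jul 8, 2034, so that is the next one.

Jul 26, 2034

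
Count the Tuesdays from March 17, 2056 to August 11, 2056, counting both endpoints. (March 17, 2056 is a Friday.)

21

March 17, 2056 is a Friday; the first Tuesday on or after it is March 21, 2056 (4 days later).
From March 21, 2056 to August 11, 2056: 10 + 30 + 31 + 30 + 31 + 11 = 143 days (rest of March, April, May, June, July, August).
143 ÷ 7 = 20 full weeks with remainder 3, so 20 more Tuesdays after the first → 21.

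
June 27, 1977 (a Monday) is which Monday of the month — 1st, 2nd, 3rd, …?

4th

Day 27 falls in week ⌈27/7⌉ of the month.
Days 1–7 hold the 1st Monday, 8–14 the 2nd, 15–21 the 3rd, 22–28 the 4th, 29–31 the 5th.
27 is in the range for the 4th.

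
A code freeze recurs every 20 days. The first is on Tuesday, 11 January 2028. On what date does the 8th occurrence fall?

30 May 2028

The 8th occurrence is 7 intervals after the first: 7 × 20 = 140 days after 11 January 2028.
January has 31 days — 20 days to the end of January leaves 120.
February has 29 days (91 left).
March has 31 days (60 left).
April has 30 days (30 left).
30 days into May → 30 May 2028.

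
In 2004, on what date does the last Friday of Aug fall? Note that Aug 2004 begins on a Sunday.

Aug 2004 begins on a Sunday, so the first Friday is Aug 6 (5 days later).
Aug 2004 has 31 days. Adding weeks: 6, 13, 20, 27 — the last one ≤ 31 is the 27th.

Aug 27, 2004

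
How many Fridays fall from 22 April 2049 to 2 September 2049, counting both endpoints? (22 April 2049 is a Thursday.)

19

22 April 2049 is a Thursday; the first Friday on or after it is 23 April 2049 (1 day later).
From 23 April 2049 to 2 September 2049: 7 + 31 + 30 + 31 + 31 + 2 = 132 days (rest of April, May, June, July, August, September).
132 ÷ 7 = 18 full weeks with remainder 6, so 18 more Fridays after the first → 19.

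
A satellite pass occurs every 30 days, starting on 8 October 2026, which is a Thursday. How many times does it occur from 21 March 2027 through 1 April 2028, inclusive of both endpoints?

13

Occurrences land 30·i days after 8 October 2026 for i = 0, 1, 2, …
21 March 2027 is 164 days after the start; 164 ÷ 30 = 5 remainder 14; since the remainder is 14, round up to i = 6. First occurrence in the window: #7 on 6 April 2027 (6×30 = 180 days in).
1 April 2028 is 541 days after the start; 541 ÷ 30 = 18 remainder 1. Last occurrence in the window: #19 on 31 March 2028.
Occurrences #7 through #19: 13 in total.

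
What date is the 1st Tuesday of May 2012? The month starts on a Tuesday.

May 1, 2012

May 2012 begins on a Tuesday, so the first Tuesday is May 1.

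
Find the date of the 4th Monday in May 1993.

May 1993 begins on a Saturday, so the first Monday is May 3 (2 days later).
The 4th Monday is 3 weeks later: 3 + 21 = 24.

May 24, 1993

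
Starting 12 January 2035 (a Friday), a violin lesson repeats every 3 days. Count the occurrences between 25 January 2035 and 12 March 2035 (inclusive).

Occurrences land 3·i days after 12 January 2035 for i = 0, 1, 2, …
25 January 2035 is 13 days after the start; 13 ÷ 3 = 4 remainder 1; since the remainder is 1, round up to i = 5. First occurrence in the window: #6 on 27 January 2035 (5×3 = 15 days in).
12 March 2035 is 59 days after the start; 59 ÷ 3 = 19 remainder 2. Last occurrence in the window: #20 on 10 March 2035.
Occurrences #6 through #20: 15 in total.

15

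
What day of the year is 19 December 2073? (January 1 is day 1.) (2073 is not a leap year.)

Days in months before December: 31 + 28 + 31 + 30 + 31 + 30 + 31 + 31 + 30 + 31 + 30 = 334.
Plus 19 days into December → day 353.

353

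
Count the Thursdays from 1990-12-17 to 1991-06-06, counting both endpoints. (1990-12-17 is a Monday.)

1990-12-17 is a Monday; the first Thursday on or after it is 1990-12-20 (3 days later).
From 1990-12-20 to 1991-06-06: 11 + 31 + 28 + 31 + 30 + 31 + 6 = 168 days (rest of December, January, February, March, April, May, June).
168 ÷ 7 = 24 full weeks with remainder 0, so 24 more Thursdays after the first → 25.

25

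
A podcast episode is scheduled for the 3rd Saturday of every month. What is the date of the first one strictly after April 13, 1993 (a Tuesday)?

April 1993 starts on a Thursday; its first Saturday is the 3rd, so the 3rd Saturday is the 17th — April 17, 1993.
April 17, 1993 is after April 13, 1993, so that is the next one.

April 17, 1993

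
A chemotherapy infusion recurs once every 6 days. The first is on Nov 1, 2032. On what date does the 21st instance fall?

Mar 1, 2033

The 21st occurrence is 20 intervals after the first: 20 × 6 = 120 days after Nov 1, 2032.
Nov has 30 days — 29 days to the end of Nov leaves 91.
Dec has 31 days (60 left).
Jan has 31 days (29 left).
Feb has 28 days (1 left).
1 day into Mar → Mar 1, 2033.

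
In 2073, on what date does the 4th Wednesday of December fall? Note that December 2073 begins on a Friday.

December 2073 begins on a Friday, so the first Wednesday is December 6 (5 days later).
The 4th Wednesday is 3 weeks later: 6 + 21 = 27.

2073-12-27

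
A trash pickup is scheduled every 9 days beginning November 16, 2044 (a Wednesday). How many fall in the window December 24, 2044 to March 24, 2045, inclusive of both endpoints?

Occurrences land 9·i days after November 16, 2044 for i = 0, 1, 2, …
December 24, 2044 is 38 days after the start; 38 ÷ 9 = 4 remainder 2; since the remainder is 2, round up to i = 5. First occurrence in the window: #6 on December 31, 2044 (5×9 = 45 days in).
March 24, 2045 is 128 days after the start; 128 ÷ 9 = 14 remainder 2. Last occurrence in the window: #15 on March 22, 2045.
Occurrences #6 through #15: 10 in total.

10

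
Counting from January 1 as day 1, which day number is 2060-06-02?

154

Days in months before June: 31 + 29 + 31 + 30 + 31 = 152.
Plus 2 days into June → day 154.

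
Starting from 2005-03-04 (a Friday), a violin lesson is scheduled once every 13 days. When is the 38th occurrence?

The 38th occurrence is 37 intervals after the first: 37 × 13 = 481 days after 2005-03-04.
March has 31 days — 27 days to the end of March leaves 454.
From end of March to end of 2005 is 275 days (179 left).
January has 31 days (148 left).
February has 28 days (120 left).
March has 31 days (89 left).
April has 30 days (59 left).
May has 31 days (28 left).
28 days into June → 2006-06-28.

2006-06-28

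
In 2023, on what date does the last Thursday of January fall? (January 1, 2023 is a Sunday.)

2023-01-26

January 2023 begins on a Sunday, so the first Thursday is January 5 (4 days later).
January 2023 has 31 days. Adding weeks: 5, 12, 19, 26 — the last one ≤ 31 is the 26th.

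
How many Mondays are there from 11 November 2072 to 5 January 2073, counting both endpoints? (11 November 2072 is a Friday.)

8

11 November 2072 is a Friday; the first Monday on or after it is 14 November 2072 (3 days later).
From 14 November 2072 to 5 January 2073: 16 + 31 + 5 = 52 days (rest of November, December, January).
52 ÷ 7 = 7 full weeks with remainder 3, so 7 more Mondays after the first → 8.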